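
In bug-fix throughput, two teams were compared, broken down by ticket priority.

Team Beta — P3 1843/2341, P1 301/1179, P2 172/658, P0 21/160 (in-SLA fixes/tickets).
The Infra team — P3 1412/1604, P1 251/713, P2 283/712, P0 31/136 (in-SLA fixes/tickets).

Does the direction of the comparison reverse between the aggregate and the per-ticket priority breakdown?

No

P3: Team Beta 1843/2341 = 78.7%, the Infra team 1412/1604 = 88.0% → the Infra team
P1: Team Beta 301/1179 = 25.5%, the Infra team 251/713 = 35.2% → the Infra team
P2: Team Beta 172/658 = 26.1%, the Infra team 283/712 = 39.7% → the Infra team
P0: Team Beta 21/160 = 13.1%, the Infra team 31/136 = 22.8% → the Infra team
Overall: Team Beta 2337/4338 = 53.9%, the Infra team 1977/3165 = 62.5% → the Infra team
The Infra team wins overall and in every ticket group — no reversal.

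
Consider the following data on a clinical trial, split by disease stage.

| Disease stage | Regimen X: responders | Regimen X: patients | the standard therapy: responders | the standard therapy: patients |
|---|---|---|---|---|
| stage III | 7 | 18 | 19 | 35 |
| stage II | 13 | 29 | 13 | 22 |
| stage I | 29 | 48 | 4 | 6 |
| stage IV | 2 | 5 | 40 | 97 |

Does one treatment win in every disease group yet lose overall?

Stage III: Regimen X 7/18 = 38.9%, the standard therapy 19/35 = 54.3% → the standard therapy
Stage II: Regimen X 13/29 = 44.8%, the standard therapy 13/22 = 59.1% → the standard therapy
Stage I: Regimen X 29/48 = 60.4%, the standard therapy 4/6 = 66.7% → the standard therapy
Stage IV: Regimen X 2/5 = 40.0%, the standard therapy 40/97 = 41.2% → the standard therapy
Overall: Regimen X 51/100 = 51.0%, the standard therapy 76/160 = 47.5% → Regimen X
The standard therapy wins each disease group but Regimen X wins overall — the comparison reverses. The standard therapy's patients skew toward stage IV, which has a lower base rate.

Yes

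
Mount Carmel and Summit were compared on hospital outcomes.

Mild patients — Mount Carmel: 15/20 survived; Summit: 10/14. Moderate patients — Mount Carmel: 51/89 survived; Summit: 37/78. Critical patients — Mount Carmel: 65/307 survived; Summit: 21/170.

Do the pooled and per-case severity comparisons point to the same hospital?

Yes

Mild: Mount Carmel 15/20 = 75.0%, Summit 10/14 = 71.4% → Mount Carmel
Moderate: Mount Carmel 51/89 = 57.3%, Summit 37/78 = 47.4% → Mount Carmel
Critical: Mount Carmel 65/307 = 21.2%, Summit 21/170 = 12.4% → Mount Carmel
Overall: Mount Carmel 131/416 = 31.5%, Summit 68/262 = 26.0% → Mount Carmel
Mount Carmel wins overall and in every case group — no reversal.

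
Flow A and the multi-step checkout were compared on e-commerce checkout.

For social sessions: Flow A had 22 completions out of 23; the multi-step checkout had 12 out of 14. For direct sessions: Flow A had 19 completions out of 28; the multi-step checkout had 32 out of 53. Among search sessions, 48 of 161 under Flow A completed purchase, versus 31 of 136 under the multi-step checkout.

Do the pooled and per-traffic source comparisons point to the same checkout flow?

Social: Flow A 22/23 = 95.7%, the multi-step checkout 12/14 = 85.7% → Flow A
Direct: Flow A 19/28 = 67.9%, the multi-step checkout 32/53 = 60.4% → Flow A
Search: Flow A 48/161 = 29.8%, the multi-step checkout 31/136 = 22.8% → Flow A
Overall: Flow A 89/212 = 42.0%, the multi-step checkout 75/203 = 36.9% → Flow A
Flow A wins overall and in every traffic group — no reversal.

Yes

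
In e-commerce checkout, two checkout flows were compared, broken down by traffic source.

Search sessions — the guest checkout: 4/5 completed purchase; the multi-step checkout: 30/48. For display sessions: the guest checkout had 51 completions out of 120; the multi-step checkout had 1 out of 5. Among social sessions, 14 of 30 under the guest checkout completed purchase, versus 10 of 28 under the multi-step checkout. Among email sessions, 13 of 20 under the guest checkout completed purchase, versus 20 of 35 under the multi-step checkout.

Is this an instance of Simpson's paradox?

Yes

Search: the guest checkout 4/5 = 80.0%, the multi-step checkout 30/48 = 62.5% → the guest checkout
Display: the guest checkout 51/120 = 42.5%, the multi-step checkout 1/5 = 20.0% → the guest checkout
Social: the guest checkout 14/30 = 46.7%, the multi-step checkout 10/28 = 35.7% → the guest checkout
Email: the guest checkout 13/20 = 65.0%, the multi-step checkout 20/35 = 57.1% → the guest checkout
Overall: the guest checkout 82/175 = 46.9%, the multi-step checkout 61/116 = 52.6% → the multi-step checkout
The guest checkout wins each traffic group but the multi-step checkout wins overall — the comparison reverses. The guest checkout's sessions skew toward display, which has a lower base rate.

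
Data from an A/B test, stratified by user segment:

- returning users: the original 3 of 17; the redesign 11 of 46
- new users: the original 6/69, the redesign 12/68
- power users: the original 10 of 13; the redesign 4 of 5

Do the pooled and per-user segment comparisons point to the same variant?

Yes

Returning users: the original 3/17 = 17.6%, the redesign 11/46 = 23.9% → the redesign
New users: the original 6/69 = 8.7%, the redesign 12/68 = 17.6% → the redesign
Power users: the original 10/13 = 76.9%, the redesign 4/5 = 80.0% → the redesign
Overall: the original 19/99 = 19.2%, the redesign 27/119 = 22.7% → the redesign
The redesign wins overall and in every user group — no reversal.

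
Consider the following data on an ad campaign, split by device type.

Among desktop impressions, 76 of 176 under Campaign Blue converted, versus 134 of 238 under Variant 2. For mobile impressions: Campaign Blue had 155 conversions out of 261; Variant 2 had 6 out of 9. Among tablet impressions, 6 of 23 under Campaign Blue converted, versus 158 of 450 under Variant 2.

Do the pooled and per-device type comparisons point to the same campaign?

No

Desktop: Campaign Blue 76/176 = 43.2%, Variant 2 134/238 = 56.3% → Variant 2
Mobile: Campaign Blue 155/261 = 59.4%, Variant 2 6/9 = 66.7% → Variant 2
Tablet: Campaign Blue 6/23 = 26.1%, Variant 2 158/450 = 35.1% → Variant 2
Overall: Campaign Blue 237/460 = 51.5%, Variant 2 298/697 = 42.8% → Campaign Blue
Variant 2 wins each device group but Campaign Blue wins overall — the comparison reverses. Variant 2's impressions skew toward tablet, which has a lower base rate.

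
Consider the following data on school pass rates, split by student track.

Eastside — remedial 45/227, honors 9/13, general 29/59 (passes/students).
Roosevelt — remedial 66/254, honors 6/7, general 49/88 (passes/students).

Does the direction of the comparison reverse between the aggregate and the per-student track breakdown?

Remedial: Eastside 45/227 = 19.8%, Roosevelt 66/254 = 26.0% → Roosevelt
Honors: Eastside 9/13 = 69.2%, Roosevelt 6/7 = 85.7% → Roosevelt
General: Eastside 29/59 = 49.2%, Roosevelt 49/88 = 55.7% → Roosevelt
Overall: Eastside 83/299 = 27.8%, Roosevelt 121/349 = 34.7% → Roosevelt
Roosevelt wins overall and in every student group — no reversal.

No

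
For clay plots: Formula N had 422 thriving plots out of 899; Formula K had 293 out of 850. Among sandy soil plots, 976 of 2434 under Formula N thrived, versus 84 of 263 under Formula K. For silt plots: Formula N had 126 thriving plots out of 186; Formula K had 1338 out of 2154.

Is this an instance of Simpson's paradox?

Yes

Clay: Formula N 422/899 = 46.9%, Formula K 293/850 = 34.5% → Formula N
Sandy soil: Formula N 976/2434 = 40.1%, Formula K 84/263 = 31.9% → Formula N
Silt: Formula N 126/186 = 67.7%, Formula K 1338/2154 = 62.1% → Formula N
Overall: Formula N 1524/3519 = 43.3%, Formula K 1715/3267 = 52.5% → Formula K
Formula N wins each soil group but Formula K wins overall — the comparison reverses. Formula N's plots skew toward sandy soil, which has a lower base rate.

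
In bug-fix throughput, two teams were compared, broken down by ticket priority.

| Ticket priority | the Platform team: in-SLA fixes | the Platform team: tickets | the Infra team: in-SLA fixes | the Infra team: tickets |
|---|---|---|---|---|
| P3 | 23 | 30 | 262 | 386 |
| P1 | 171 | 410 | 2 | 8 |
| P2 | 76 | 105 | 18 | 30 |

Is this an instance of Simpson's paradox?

Yes

P3: the Platform team 23/30 = 76.7%, the Infra team 262/386 = 67.9% → the Platform team
P1: the Platform team 171/410 = 41.7%, the Infra team 2/8 = 25.0% → the Platform team
P2: the Platform team 76/105 = 72.4%, the Infra team 18/30 = 60.0% → the Platform team
Overall: the Platform team 270/545 = 49.5%, the Infra team 282/424 = 66.5% → the Infra team
The Platform team wins each ticket group but the Infra team wins overall — the comparison reverses. The Platform team's tickets skew toward P1, which has a lower base rate.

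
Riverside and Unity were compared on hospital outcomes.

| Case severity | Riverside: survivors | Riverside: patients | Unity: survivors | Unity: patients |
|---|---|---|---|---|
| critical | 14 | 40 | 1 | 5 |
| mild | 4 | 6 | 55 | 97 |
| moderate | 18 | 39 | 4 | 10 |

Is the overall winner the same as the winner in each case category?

No

Critical: Riverside 14/40 = 35.0%, Unity 1/5 = 20.0% → Riverside
Mild: Riverside 4/6 = 66.7%, Unity 55/97 = 56.7% → Riverside
Moderate: Riverside 18/39 = 46.2%, Unity 4/10 = 40.0% → Riverside
Overall: Riverside 36/85 = 42.4%, Unity 60/112 = 53.6% → Unity
Riverside wins each case group but Unity wins overall — the comparison reverses. Riverside's patients skew toward critical, which has a lower base rate.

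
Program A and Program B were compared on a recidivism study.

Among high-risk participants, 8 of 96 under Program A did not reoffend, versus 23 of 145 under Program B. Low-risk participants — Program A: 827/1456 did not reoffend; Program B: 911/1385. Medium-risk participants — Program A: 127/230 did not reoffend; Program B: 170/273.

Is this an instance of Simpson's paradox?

High-risk: Program A 8/96 = 8.3%, Program B 23/145 = 15.9% → Program B
Low-risk: Program A 827/1456 = 56.8%, Program B 911/1385 = 65.8% → Program B
Medium-risk: Program A 127/230 = 55.2%, Program B 170/273 = 62.3% → Program B
Overall: Program A 962/1782 = 54.0%, Program B 1104/1803 = 61.2% → Program B
Program B wins overall and in every risk group — no reversal.

No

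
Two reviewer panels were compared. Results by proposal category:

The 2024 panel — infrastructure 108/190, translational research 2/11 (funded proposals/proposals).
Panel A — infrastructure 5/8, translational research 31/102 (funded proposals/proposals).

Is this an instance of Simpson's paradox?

Infrastructure: the 2024 panel 108/190 = 56.8%, Panel A 5/8 = 62.5% → Panel A
Translational research: the 2024 panel 2/11 = 18.2%, Panel A 31/102 = 30.4% → Panel A
Overall: the 2024 panel 110/201 = 54.7%, Panel A 36/110 = 32.7% → the 2024 panel
Panel A wins each proposal group but the 2024 panel wins overall — the comparison reverses. Panel A's proposals skew toward translational research, which has a lower base rate.

Yes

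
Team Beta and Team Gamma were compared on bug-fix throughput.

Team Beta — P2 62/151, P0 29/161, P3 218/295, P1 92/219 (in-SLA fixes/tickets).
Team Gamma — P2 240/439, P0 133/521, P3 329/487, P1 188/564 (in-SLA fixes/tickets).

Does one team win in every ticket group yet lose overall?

P2: Team Beta 62/151 = 41.1%, Team Gamma 240/439 = 54.7% → Team Gamma
P0: Team Beta 29/161 = 18.0%, Team Gamma 133/521 = 25.5% → Team Gamma
P3: Team Beta 218/295 = 73.9%, Team Gamma 329/487 = 67.6% → Team Beta
P1: Team Beta 92/219 = 42.0%, Team Gamma 188/564 = 33.3% → Team Beta
Overall: Team Beta 401/826 = 48.5%, Team Gamma 890/2011 = 44.3% → Team Beta
Neither sweeps: Team Beta wins 2 of 4 groups, Team Gamma wins 2. Team Beta wins overall but not every group — no Simpson reversal.

No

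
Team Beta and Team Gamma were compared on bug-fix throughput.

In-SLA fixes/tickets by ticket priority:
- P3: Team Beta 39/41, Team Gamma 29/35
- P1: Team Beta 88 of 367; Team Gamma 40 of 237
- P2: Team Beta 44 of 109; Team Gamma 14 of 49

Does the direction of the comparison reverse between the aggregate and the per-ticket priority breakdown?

No

P3: Team Beta 39/41 = 95.1%, Team Gamma 29/35 = 82.9% → Team Beta
P1: Team Beta 88/367 = 24.0%, Team Gamma 40/237 = 16.9% → Team Beta
P2: Team Beta 44/109 = 40.4%, Team Gamma 14/49 = 28.6% → Team Beta
Overall: Team Beta 171/517 = 33.1%, Team Gamma 83/321 = 25.9% → Team Beta
Team Beta wins overall and in every ticket group — no reversal.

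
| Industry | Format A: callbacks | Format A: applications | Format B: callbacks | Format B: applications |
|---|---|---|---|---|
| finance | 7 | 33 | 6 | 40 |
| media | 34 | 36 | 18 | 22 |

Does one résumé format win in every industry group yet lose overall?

Finance: Format A 7/33 = 21.2%, Format B 6/40 = 15.0% → Format A
Media: Format A 34/36 = 94.4%, Format B 18/22 = 81.8% → Format A
Overall: Format A 41/69 = 59.4%, Format B 24/62 = 38.7% → Format A
Format A wins overall and in every industry group — no reversal.

No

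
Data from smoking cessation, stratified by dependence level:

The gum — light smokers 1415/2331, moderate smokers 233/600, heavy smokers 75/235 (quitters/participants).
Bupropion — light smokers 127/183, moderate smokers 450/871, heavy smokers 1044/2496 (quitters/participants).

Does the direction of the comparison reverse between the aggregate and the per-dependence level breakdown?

Yes

Light smokers: the gum 1415/2331 = 60.7%, bupropion 127/183 = 69.4% → bupropion
Moderate smokers: the gum 233/600 = 38.8%, bupropion 450/871 = 51.7% → bupropion
Heavy smokers: the gum 75/235 = 31.9%, bupropion 1044/2496 = 41.8% → bupropion
Overall: the gum 1723/3166 = 54.4%, bupropion 1621/3550 = 45.7% → the gum
Bupropion wins each dependence group but the gum wins overall — the comparison reverses. Bupropion's participants skew toward heavy smokers, which has a lower base rate.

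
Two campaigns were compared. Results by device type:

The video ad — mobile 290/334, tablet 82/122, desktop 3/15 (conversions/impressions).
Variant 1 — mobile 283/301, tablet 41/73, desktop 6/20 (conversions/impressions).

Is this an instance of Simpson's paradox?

Mobile: the video ad 290/334 = 86.8%, Variant 1 283/301 = 94.0% → Variant 1
Tablet: the video ad 82/122 = 67.2%, Variant 1 41/73 = 56.2% → the video ad
Desktop: the video ad 3/15 = 20.0%, Variant 1 6/20 = 30.0% → Variant 1
Overall: the video ad 375/471 = 79.6%, Variant 1 330/394 = 83.8% → Variant 1
Neither sweeps: the video ad wins 1 of 3 groups, Variant 1 wins 2. Variant 1 wins overall but not every group — no Simpson reversal.

No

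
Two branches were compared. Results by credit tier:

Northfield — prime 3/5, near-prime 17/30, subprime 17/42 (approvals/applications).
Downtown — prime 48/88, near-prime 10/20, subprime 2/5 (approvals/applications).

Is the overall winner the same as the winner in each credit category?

No

Prime: Northfield 3/5 = 60.0%, Downtown 48/88 = 54.5% → Northfield
Near-prime: Northfield 17/30 = 56.7%, Downtown 10/20 = 50.0% → Northfield
Subprime: Northfield 17/42 = 40.5%, Downtown 2/5 = 40.0% → Northfield
Overall: Northfield 37/77 = 48.1%, Downtown 60/113 = 53.1% → Downtown
Northfield wins each credit group but Downtown wins overall — the comparison reverses. Northfield's applications skew toward subprime, which has a lower base rate.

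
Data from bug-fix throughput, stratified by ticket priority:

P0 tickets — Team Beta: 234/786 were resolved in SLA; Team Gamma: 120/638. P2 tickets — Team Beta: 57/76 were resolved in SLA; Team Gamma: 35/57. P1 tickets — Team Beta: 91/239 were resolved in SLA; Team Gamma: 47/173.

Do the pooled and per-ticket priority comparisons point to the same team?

P0: Team Beta 234/786 = 29.8%, Team Gamma 120/638 = 18.8% → Team Beta
P2: Team Beta 57/76 = 75.0%, Team Gamma 35/57 = 61.4% → Team Beta
P1: Team Beta 91/239 = 38.1%, Team Gamma 47/173 = 27.2% → Team Beta
Overall: Team Beta 382/1101 = 34.7%, Team Gamma 202/868 = 23.3% → Team Beta
Team Beta wins overall and in every ticket group — no reversal.

Yes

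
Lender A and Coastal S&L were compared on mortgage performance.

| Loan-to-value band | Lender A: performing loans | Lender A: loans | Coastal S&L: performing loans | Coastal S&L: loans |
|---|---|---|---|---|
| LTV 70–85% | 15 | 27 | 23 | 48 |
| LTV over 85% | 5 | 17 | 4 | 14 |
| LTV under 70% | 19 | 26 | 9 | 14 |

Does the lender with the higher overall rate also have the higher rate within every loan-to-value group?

LTV 70–85%: Lender A 15/27 = 55.6%, Coastal S&L 23/48 = 47.9% → Lender A
LTV over 85%: Lender A 5/17 = 29.4%, Coastal S&L 4/14 = 28.6% → Lender A
LTV under 70%: Lender A 19/26 = 73.1%, Coastal S&L 9/14 = 64.3% → Lender A
Overall: Lender A 39/70 = 55.7%, Coastal S&L 36/76 = 47.4% → Lender A
Lender A wins overall and in every loan-to-value group — no reversal.

Yes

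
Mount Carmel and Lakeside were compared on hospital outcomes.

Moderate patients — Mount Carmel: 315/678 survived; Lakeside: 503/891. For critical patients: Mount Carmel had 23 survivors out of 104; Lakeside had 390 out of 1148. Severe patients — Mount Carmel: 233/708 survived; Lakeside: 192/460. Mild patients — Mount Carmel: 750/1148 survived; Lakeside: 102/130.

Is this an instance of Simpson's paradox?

Yes

Moderate: Mount Carmel 315/678 = 46.5%, Lakeside 503/891 = 56.5% → Lakeside
Critical: Mount Carmel 23/104 = 22.1%, Lakeside 390/1148 = 34.0% → Lakeside
Severe: Mount Carmel 233/708 = 32.9%, Lakeside 192/460 = 41.7% → Lakeside
Mild: Mount Carmel 750/1148 = 65.3%, Lakeside 102/130 = 78.5% → Lakeside
Overall: Mount Carmel 1321/2638 = 50.1%, Lakeside 1187/2629 = 45.2% → Mount Carmel
Lakeside wins each case group but Mount Carmel wins overall — the comparison reverses. Lakeside's patients skew toward critical, which has a lower base rate.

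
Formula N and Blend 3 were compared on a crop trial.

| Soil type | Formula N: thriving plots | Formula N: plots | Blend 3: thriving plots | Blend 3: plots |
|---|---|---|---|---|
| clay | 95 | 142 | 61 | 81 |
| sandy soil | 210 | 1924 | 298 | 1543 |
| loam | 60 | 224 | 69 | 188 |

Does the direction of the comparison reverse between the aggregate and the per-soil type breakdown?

Clay: Formula N 95/142 = 66.9%, Blend 3 61/81 = 75.3% → Blend 3
Sandy soil: Formula N 210/1924 = 10.9%, Blend 3 298/1543 = 19.3% → Blend 3
Loam: Formula N 60/224 = 26.8%, Blend 3 69/188 = 36.7% → Blend 3
Overall: Formula N 365/2290 = 15.9%, Blend 3 428/1812 = 23.6% → Blend 3
Blend 3 wins overall and in every soil group — no reversal.

No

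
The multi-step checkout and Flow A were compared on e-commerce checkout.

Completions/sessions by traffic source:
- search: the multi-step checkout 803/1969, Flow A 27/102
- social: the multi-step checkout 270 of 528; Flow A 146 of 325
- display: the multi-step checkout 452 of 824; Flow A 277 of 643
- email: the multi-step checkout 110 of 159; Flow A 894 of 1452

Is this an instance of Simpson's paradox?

Search: the multi-step checkout 803/1969 = 40.8%, Flow A 27/102 = 26.5% → the multi-step checkout
Social: the multi-step checkout 270/528 = 51.1%, Flow A 146/325 = 44.9% → the multi-step checkout
Display: the multi-step checkout 452/824 = 54.9%, Flow A 277/643 = 43.1% → the multi-step checkout
Email: the multi-step checkout 110/159 = 69.2%, Flow A 894/1452 = 61.6% → the multi-step checkout
Overall: the multi-step checkout 1635/3480 = 47.0%, Flow A 1344/2522 = 53.3% → Flow A
The multi-step checkout wins each traffic group but Flow A wins overall — the comparison reverses. The multi-step checkout's sessions skew toward search, which has a lower base rate.

Yes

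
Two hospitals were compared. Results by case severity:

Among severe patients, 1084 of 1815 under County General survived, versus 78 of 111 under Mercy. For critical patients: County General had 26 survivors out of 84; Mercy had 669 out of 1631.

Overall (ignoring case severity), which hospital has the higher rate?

County General

Severe: County General 1084/1815 = 59.7%, Mercy 78/111 = 70.3% → Mercy
Critical: County General 26/84 = 31.0%, Mercy 669/1631 = 41.0% → Mercy
Overall: County General 1110/1899 = 58.5%, Mercy 747/1742 = 42.9% → County General
(Mercy wins every case group but County General wins overall — Mercy's patients skew toward the low-rate critical group.)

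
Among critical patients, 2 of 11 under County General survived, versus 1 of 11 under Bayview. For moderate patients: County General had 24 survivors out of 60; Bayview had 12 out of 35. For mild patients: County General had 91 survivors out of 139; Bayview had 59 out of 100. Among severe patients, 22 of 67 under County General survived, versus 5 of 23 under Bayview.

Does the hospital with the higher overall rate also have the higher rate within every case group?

Yes

Critical: County General 2/11 = 18.2%, Bayview 1/11 = 9.1% → County General
Moderate: County General 24/60 = 40.0%, Bayview 12/35 = 34.3% → County General
Mild: County General 91/139 = 65.5%, Bayview 59/100 = 59.0% → County General
Severe: County General 22/67 = 32.8%, Bayview 5/23 = 21.7% → County General
Overall: County General 139/277 = 50.2%, Bayview 77/169 = 45.6% → County General
County General wins overall and in every case group — no reversal.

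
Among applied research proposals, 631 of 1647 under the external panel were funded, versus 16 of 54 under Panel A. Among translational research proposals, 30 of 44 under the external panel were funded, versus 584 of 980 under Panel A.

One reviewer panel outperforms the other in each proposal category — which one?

Applied research: the external panel 631/1647 = 38.3%, Panel A 16/54 = 29.6% → the external panel
Translational research: the external panel 30/44 = 68.2%, Panel A 584/980 = 59.6% → the external panel
The external panel has the higher rate in both groups.

the external panel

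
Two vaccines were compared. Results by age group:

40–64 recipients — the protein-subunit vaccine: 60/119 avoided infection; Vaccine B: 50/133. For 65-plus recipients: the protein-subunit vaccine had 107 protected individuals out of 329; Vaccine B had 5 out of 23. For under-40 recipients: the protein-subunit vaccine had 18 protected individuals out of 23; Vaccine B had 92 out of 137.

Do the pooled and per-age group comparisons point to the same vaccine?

No

40–64: the protein-subunit vaccine 60/119 = 50.4%, Vaccine B 50/133 = 37.6% → the protein-subunit vaccine
65-plus: the protein-subunit vaccine 107/329 = 32.5%, Vaccine B 5/23 = 21.7% → the protein-subunit vaccine
Under-40: the protein-subunit vaccine 18/23 = 78.3%, Vaccine B 92/137 = 67.2% → the protein-subunit vaccine
Overall: the protein-subunit vaccine 185/471 = 39.3%, Vaccine B 147/293 = 50.2% → Vaccine B
The protein-subunit vaccine wins each age group but Vaccine B wins overall — the comparison reverses. The protein-subunit vaccine's recipients skew toward 65-plus, which has a lower base rate.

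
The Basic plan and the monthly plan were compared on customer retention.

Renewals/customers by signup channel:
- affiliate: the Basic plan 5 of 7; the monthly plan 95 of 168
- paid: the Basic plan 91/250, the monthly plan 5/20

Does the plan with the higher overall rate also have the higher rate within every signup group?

No

Affiliate: the Basic plan 5/7 = 71.4%, the monthly plan 95/168 = 56.5% → the Basic plan
Paid: the Basic plan 91/250 = 36.4%, the monthly plan 5/20 = 25.0% → the Basic plan
Overall: the Basic plan 96/257 = 37.4%, the monthly plan 100/188 = 53.2% → the monthly plan
The Basic plan wins each signup group but the monthly plan wins overall — the comparison reverses. The Basic plan's customers skew toward paid, which has a lower base rate.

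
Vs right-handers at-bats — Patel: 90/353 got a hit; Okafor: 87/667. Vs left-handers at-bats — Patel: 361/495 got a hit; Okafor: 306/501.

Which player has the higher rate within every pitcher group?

Vs right-handers: Patel 90/353 = 25.5%, Okafor 87/667 = 13.0% → Patel
Vs left-handers: Patel 361/495 = 72.9%, Okafor 306/501 = 61.1% → Patel
Patel has the higher rate in both groups.

Patel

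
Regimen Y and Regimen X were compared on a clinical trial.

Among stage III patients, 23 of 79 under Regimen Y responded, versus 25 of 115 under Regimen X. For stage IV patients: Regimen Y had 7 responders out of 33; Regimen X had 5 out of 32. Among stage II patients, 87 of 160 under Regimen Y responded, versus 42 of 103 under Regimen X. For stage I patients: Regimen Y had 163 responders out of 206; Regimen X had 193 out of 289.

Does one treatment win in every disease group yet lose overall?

Stage III: Regimen Y 23/79 = 29.1%, Regimen X 25/115 = 21.7% → Regimen Y
Stage IV: Regimen Y 7/33 = 21.2%, Regimen X 5/32 = 15.6% → Regimen Y
Stage II: Regimen Y 87/160 = 54.4%, Regimen X 42/103 = 40.8% → Regimen Y
Stage I: Regimen Y 163/206 = 79.1%, Regimen X 193/289 = 66.8% → Regimen Y
Overall: Regimen Y 280/478 = 58.6%, Regimen X 265/539 = 49.2% → Regimen Y
Regimen Y wins overall and in every disease group — no reversal.

No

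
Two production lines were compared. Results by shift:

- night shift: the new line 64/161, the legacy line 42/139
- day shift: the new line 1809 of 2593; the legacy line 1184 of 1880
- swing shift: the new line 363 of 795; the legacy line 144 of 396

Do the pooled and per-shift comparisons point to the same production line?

Yes

Night shift: the new line 64/161 = 39.8%, the legacy line 42/139 = 30.2% → the new line
Day shift: the new line 1809/2593 = 69.8%, the legacy line 1184/1880 = 63.0% → the new line
Swing shift: the new line 363/795 = 45.7%, the legacy line 144/396 = 36.4% → the new line
Overall: the new line 2236/3549 = 63.0%, the legacy line 1370/2415 = 56.7% → the new line
The new line wins overall and in every shift group — no reversal.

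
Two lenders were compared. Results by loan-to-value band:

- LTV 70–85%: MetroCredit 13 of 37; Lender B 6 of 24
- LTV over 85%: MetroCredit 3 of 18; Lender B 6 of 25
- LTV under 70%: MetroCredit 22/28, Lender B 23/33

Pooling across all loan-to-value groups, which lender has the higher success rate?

MetroCredit

LTV 70–85%: MetroCredit 13/37 = 35.1%, Lender B 6/24 = 25.0% → MetroCredit
LTV over 85%: MetroCredit 3/18 = 16.7%, Lender B 6/25 = 24.0% → Lender B
LTV under 70%: MetroCredit 22/28 = 78.6%, Lender B 23/33 = 69.7% → MetroCredit
Overall: MetroCredit 38/83 = 45.8%, Lender B 35/82 = 42.7% → MetroCredit
(Neither sweeps every loan-to-value group, but MetroCredit has the higher pooled rate.)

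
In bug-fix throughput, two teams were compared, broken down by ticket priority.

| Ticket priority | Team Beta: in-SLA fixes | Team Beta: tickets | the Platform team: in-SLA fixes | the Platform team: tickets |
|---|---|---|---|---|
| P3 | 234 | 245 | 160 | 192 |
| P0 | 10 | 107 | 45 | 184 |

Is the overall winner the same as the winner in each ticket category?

No

P3: Team Beta 234/245 = 95.5%, the Platform team 160/192 = 83.3% → Team Beta
P0: Team Beta 10/107 = 9.3%, the Platform team 45/184 = 24.5% → the Platform team
Overall: Team Beta 244/352 = 69.3%, the Platform team 205/376 = 54.5% → Team Beta
Neither sweeps: Team Beta wins 1 of 2 groups, the Platform team wins 1. Team Beta wins overall but not every group — no Simpson reversal.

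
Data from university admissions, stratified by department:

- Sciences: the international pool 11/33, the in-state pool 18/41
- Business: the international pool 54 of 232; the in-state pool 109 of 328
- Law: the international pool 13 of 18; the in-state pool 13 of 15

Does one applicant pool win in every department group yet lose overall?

No

Sciences: the international pool 11/33 = 33.3%, the in-state pool 18/41 = 43.9% → the in-state pool
Business: the international pool 54/232 = 23.3%, the in-state pool 109/328 = 33.2% → the in-state pool
Law: the international pool 13/18 = 72.2%, the in-state pool 13/15 = 86.7% → the in-state pool
Overall: the international pool 78/283 = 27.6%, the in-state pool 140/384 = 36.5% → the in-state pool
The in-state pool wins overall and in every department group — no reversal.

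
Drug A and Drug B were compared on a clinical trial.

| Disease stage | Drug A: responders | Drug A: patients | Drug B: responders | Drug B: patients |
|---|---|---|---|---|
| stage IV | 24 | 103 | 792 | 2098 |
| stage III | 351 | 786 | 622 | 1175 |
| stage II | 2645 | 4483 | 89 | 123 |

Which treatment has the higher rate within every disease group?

Stage IV: Drug A 24/103 = 23.3%, Drug B 792/2098 = 37.8% → Drug B
Stage III: Drug A 351/786 = 44.7%, Drug B 622/1175 = 52.9% → Drug B
Stage II: Drug A 2645/4483 = 59.0%, Drug B 89/123 = 72.4% → Drug B
Drug B has the higher rate in all 3 groups.

Drug B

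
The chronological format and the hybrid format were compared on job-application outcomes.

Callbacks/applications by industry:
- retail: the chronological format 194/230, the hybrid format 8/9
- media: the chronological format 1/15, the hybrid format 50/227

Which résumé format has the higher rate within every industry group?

the hybrid format

Retail: the chronological format 194/230 = 84.3%, the hybrid format 8/9 = 88.9% → the hybrid format
Media: the chronological format 1/15 = 6.7%, the hybrid format 50/227 = 22.0% → the hybrid format
The hybrid format has the higher rate in both groups.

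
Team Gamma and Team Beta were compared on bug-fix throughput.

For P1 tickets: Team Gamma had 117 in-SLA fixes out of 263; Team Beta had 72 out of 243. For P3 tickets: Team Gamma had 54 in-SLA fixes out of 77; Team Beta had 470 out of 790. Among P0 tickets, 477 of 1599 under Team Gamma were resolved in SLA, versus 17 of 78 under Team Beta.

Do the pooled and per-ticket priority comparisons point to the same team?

No

P1: Team Gamma 117/263 = 44.5%, Team Beta 72/243 = 29.6% → Team Gamma
P3: Team Gamma 54/77 = 70.1%, Team Beta 470/790 = 59.5% → Team Gamma
P0: Team Gamma 477/1599 = 29.8%, Team Beta 17/78 = 21.8% → Team Gamma
Overall: Team Gamma 648/1939 = 33.4%, Team Beta 559/1111 = 50.3% → Team Beta
Team Gamma wins each ticket group but Team Beta wins overall — the comparison reverses. Team Gamma's tickets skew toward P0, which has a lower base rate.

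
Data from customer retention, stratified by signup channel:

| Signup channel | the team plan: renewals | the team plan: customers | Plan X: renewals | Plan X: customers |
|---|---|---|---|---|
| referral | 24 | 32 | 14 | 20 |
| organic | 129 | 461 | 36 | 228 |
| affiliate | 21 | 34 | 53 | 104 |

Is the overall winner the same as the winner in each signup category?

Yes

Referral: the team plan 24/32 = 75.0%, Plan X 14/20 = 70.0% → the team plan
Organic: the team plan 129/461 = 28.0%, Plan X 36/228 = 15.8% → the team plan
Affiliate: the team plan 21/34 = 61.8%, Plan X 53/104 = 51.0% → the team plan
Overall: the team plan 174/527 = 33.0%, Plan X 103/352 = 29.3% → the team plan
The team plan wins overall and in every signup group — no reversal.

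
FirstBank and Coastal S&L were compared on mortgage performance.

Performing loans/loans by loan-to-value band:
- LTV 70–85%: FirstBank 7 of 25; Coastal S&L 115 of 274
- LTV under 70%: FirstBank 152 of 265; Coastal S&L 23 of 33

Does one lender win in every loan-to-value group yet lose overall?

Yes

LTV 70–85%: FirstBank 7/25 = 28.0%, Coastal S&L 115/274 = 42.0% → Coastal S&L
LTV under 70%: FirstBank 152/265 = 57.4%, Coastal S&L 23/33 = 69.7% → Coastal S&L
Overall: FirstBank 159/290 = 54.8%, Coastal S&L 138/307 = 45.0% → FirstBank
Coastal S&L wins each loan-to-value group but FirstBank wins overall — the comparison reverses. Coastal S&L's loans skew toward LTV 70–85%, which has a lower base rate.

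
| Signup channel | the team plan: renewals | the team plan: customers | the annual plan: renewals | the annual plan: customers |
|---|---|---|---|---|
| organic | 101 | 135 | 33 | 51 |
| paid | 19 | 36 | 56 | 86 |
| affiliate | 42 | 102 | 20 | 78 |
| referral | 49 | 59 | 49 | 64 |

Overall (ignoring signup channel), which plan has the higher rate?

the team plan

Organic: the team plan 101/135 = 74.8%, the annual plan 33/51 = 64.7% → the team plan
Paid: the team plan 19/36 = 52.8%, the annual plan 56/86 = 65.1% → the annual plan
Affiliate: the team plan 42/102 = 41.2%, the annual plan 20/78 = 25.6% → the team plan
Referral: the team plan 49/59 = 83.1%, the annual plan 49/64 = 76.6% → the team plan
Overall: the team plan 211/332 = 63.6%, the annual plan 158/279 = 56.6% → the team plan
(Neither sweeps every signup group, but the team plan has the higher pooled rate.)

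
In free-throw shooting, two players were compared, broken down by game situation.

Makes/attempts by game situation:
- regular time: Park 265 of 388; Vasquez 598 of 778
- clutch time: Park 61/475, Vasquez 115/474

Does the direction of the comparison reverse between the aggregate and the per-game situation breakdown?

No

Regular time: Park 265/388 = 68.3%, Vasquez 598/778 = 76.9% → Vasquez
Clutch time: Park 61/475 = 12.8%, Vasquez 115/474 = 24.3% → Vasquez
Overall: Park 326/863 = 37.8%, Vasquez 713/1252 = 56.9% → Vasquez
Vasquez wins overall and in every game group — no reversal.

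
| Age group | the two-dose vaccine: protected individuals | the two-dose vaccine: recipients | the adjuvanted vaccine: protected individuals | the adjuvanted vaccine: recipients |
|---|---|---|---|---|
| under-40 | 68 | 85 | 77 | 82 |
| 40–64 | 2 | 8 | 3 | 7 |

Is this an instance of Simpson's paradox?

Under-40: the two-dose vaccine 68/85 = 80.0%, the adjuvanted vaccine 77/82 = 93.9% → the adjuvanted vaccine
40–64: the two-dose vaccine 2/8 = 25.0%, the adjuvanted vaccine 3/7 = 42.9% → the adjuvanted vaccine
Overall: the two-dose vaccine 70/93 = 75.3%, the adjuvanted vaccine 80/89 = 89.9% → the adjuvanted vaccine
The adjuvanted vaccine wins overall and in every age group — no reversal.

No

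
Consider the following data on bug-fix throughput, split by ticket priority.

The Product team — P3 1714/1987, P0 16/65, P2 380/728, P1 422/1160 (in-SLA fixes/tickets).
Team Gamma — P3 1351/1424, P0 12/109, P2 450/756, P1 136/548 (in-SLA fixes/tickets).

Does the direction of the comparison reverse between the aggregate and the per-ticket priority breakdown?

P3: the Product team 1714/1987 = 86.3%, Team Gamma 1351/1424 = 94.9% → Team Gamma
P0: the Product team 16/65 = 24.6%, Team Gamma 12/109 = 11.0% → the Product team
P2: the Product team 380/728 = 52.2%, Team Gamma 450/756 = 59.5% → Team Gamma
P1: the Product team 422/1160 = 36.4%, Team Gamma 136/548 = 24.8% → the Product team
Overall: the Product team 2532/3940 = 64.3%, Team Gamma 1949/2837 = 68.7% → Team Gamma
Neither sweeps: the Product team wins 2 of 4 groups, Team Gamma wins 2. Team Gamma wins overall but not every group — no Simpson reversal.

No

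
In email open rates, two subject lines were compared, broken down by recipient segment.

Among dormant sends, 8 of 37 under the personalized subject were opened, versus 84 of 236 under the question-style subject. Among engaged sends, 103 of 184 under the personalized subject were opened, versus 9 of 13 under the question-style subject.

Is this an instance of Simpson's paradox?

Yes

Dormant: the personalized subject 8/37 = 21.6%, the question-style subject 84/236 = 35.6% → the question-style subject
Engaged: the personalized subject 103/184 = 56.0%, the question-style subject 9/13 = 69.2% → the question-style subject
Overall: the personalized subject 111/221 = 50.2%, the question-style subject 93/249 = 37.3% → the personalized subject
The question-style subject wins each recipient group but the personalized subject wins overall — the comparison reverses. The question-style subject's sends skew toward dormant, which has a lower base rate.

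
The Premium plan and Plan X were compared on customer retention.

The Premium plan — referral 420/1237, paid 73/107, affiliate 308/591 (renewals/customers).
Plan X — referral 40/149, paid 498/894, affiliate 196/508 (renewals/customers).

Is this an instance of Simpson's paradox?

Yes

Referral: the Premium plan 420/1237 = 34.0%, Plan X 40/149 = 26.8% → the Premium plan
Paid: the Premium plan 73/107 = 68.2%, Plan X 498/894 = 55.7% → the Premium plan
Affiliate: the Premium plan 308/591 = 52.1%, Plan X 196/508 = 38.6% → the Premium plan
Overall: the Premium plan 801/1935 = 41.4%, Plan X 734/1551 = 47.3% → Plan X
The Premium plan wins each signup group but Plan X wins overall — the comparison reverses. The Premium plan's customers skew toward referral, which has a lower base rate.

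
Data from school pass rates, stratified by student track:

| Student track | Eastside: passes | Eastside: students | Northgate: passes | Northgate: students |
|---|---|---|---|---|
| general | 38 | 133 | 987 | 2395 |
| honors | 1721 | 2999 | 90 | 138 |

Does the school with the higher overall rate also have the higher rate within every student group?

General: Eastside 38/133 = 28.6%, Northgate 987/2395 = 41.2% → Northgate
Honors: Eastside 1721/2999 = 57.4%, Northgate 90/138 = 65.2% → Northgate
Overall: Eastside 1759/3132 = 56.2%, Northgate 1077/2533 = 42.5% → Eastside
Northgate wins each student group but Eastside wins overall — the comparison reverses. Northgate's students skew toward general, which has a lower base rate.

No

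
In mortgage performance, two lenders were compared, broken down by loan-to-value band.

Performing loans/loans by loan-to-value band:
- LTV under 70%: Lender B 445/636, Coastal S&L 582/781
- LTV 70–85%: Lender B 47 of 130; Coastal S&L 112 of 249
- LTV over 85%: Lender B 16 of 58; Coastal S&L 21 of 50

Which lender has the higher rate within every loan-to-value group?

LTV under 70%: Lender B 445/636 = 70.0%, Coastal S&L 582/781 = 74.5% → Coastal S&L
LTV 70–85%: Lender B 47/130 = 36.2%, Coastal S&L 112/249 = 45.0% → Coastal S&L
LTV over 85%: Lender B 16/58 = 27.6%, Coastal S&L 21/50 = 42.0% → Coastal S&L
Coastal S&L has the higher rate in all 3 groups.

Coastal S&L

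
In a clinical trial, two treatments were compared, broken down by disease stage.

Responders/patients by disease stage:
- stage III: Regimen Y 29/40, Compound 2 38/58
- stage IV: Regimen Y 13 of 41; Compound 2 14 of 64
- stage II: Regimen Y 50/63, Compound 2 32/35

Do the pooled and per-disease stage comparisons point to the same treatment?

No

Stage III: Regimen Y 29/40 = 72.5%, Compound 2 38/58 = 65.5% → Regimen Y
Stage IV: Regimen Y 13/41 = 31.7%, Compound 2 14/64 = 21.9% → Regimen Y
Stage II: Regimen Y 50/63 = 79.4%, Compound 2 32/35 = 91.4% → Compound 2
Overall: Regimen Y 92/144 = 63.9%, Compound 2 84/157 = 53.5% → Regimen Y
Neither sweeps: Regimen Y wins 2 of 3 groups, Compound 2 wins 1. Regimen Y wins overall but not every group — no Simpson reversal.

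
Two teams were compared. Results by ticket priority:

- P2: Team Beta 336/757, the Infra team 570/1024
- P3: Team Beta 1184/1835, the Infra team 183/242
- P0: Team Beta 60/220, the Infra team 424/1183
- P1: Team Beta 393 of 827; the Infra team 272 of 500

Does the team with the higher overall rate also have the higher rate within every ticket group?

No

P2: Team Beta 336/757 = 44.4%, the Infra team 570/1024 = 55.7% → the Infra team
P3: Team Beta 1184/1835 = 64.5%, the Infra team 183/242 = 75.6% → the Infra team
P0: Team Beta 60/220 = 27.3%, the Infra team 424/1183 = 35.8% → the Infra team
P1: Team Beta 393/827 = 47.5%, the Infra team 272/500 = 54.4% → the Infra team
Overall: Team Beta 1973/3639 = 54.2%, the Infra team 1449/2949 = 49.1% → Team Beta
The Infra team wins each ticket group but Team Beta wins overall — the comparison reverses. The Infra team's tickets skew toward P0, which has a lower base rate.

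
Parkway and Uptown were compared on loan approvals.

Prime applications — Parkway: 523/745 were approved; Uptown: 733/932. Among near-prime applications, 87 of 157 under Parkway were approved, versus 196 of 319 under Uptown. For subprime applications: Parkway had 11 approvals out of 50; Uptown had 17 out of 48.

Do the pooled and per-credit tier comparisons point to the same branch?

Yes

Prime: Parkway 523/745 = 70.2%, Uptown 733/932 = 78.6% → Uptown
Near-prime: Parkway 87/157 = 55.4%, Uptown 196/319 = 61.4% → Uptown
Subprime: Parkway 11/50 = 22.0%, Uptown 17/48 = 35.4% → Uptown
Overall: Parkway 621/952 = 65.2%, Uptown 946/1299 = 72.8% → Uptown
Uptown wins overall and in every credit group — no reversal.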